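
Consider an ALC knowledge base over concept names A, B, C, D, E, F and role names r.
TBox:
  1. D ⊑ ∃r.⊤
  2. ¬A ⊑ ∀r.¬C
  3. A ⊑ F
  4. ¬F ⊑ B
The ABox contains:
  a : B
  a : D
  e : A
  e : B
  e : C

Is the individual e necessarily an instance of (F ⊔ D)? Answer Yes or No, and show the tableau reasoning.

1. e : (F ⊔ D)?  L(e) = {A, B, C} ∪ {(¬F ⊓ ¬D)}
   clash {F, ¬F} at e — e ∈ (F ⊔ D)
2. Hence e : (F ⊔ D): entailed.

Yes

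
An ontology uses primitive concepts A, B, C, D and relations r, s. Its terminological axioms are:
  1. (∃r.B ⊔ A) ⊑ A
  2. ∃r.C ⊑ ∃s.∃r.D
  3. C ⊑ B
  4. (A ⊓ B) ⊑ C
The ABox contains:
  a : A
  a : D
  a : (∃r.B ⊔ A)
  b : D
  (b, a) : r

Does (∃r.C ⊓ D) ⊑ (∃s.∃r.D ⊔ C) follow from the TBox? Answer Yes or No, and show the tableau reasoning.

Yes

1. (∃r.C ⊓ D) ⊑ (∃s.∃r.D ⊔ C)  ⇔  ((∃r.C ⊓ D) ⊓ (∀s.∀r.¬D ⊓ ¬C)) unsat w.r.t. T
   all branches close; clash {C, ¬C} at x₀
2. Hence (∃r.C ⊓ D) ⊑ (∃s.∃r.D ⊔ C): entailed.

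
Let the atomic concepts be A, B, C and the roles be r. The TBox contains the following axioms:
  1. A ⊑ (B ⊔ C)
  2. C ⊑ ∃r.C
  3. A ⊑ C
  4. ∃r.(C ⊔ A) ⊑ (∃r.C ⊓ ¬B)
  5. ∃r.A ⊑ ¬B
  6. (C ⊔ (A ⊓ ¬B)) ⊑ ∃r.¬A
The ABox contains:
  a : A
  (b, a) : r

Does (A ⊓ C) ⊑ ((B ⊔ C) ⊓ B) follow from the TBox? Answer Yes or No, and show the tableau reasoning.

No

1. (A ⊓ C) ⊑ ((B ⊔ C) ⊓ B)  ⇔  ((A ⊓ C) ⊓ ((¬B ⊓ ¬C) ⊔ ¬B)) unsat w.r.t. T
   apply at x₀: A⊑(B ⊔ C); C⊑∃r.C
   open: L(x₀) ⊇ {A, C, ¬B, ∃r.C, ∃r.¬A} (+ ∃-successors)
2. Hence (A ⊓ C) ⊑ ((B ⊔ C) ⊓ B): not entailed.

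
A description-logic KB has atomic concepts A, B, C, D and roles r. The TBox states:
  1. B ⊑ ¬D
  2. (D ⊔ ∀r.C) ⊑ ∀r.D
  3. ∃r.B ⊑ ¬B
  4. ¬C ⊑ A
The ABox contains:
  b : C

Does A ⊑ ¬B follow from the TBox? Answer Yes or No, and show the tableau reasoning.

No

1. A ⊑ ¬B  ⇔  (A ⊓ B) unsat w.r.t. T
   apply at x₀: B⊑¬D
   open: L(x₀) ⊇ {A, B, ¬D, ∀r.¬B, ∃r.¬C} (+ ∃-successors)
2. Hence A ⊑ ¬B: not entailed.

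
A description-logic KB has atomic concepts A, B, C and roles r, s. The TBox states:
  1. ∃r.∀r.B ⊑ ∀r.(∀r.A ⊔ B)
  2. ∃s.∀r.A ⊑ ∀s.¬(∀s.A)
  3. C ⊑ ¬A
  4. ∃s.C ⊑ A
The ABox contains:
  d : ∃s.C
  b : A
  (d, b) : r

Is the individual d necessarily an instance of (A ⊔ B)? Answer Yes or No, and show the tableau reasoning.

1. d : (A ⊔ B)?  L(d) = {∃s.C} ∪ {(¬A ⊓ ¬B)}
   clash {A, ¬A} at d — d ∈ (A ⊔ B)
2. Hence d : (A ⊔ B): entailed.

Yes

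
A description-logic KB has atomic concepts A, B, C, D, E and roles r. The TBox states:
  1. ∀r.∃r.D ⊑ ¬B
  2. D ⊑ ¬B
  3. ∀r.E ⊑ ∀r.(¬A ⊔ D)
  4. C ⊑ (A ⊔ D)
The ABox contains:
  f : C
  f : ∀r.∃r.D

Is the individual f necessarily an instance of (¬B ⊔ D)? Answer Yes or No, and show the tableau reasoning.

1. f : (¬B ⊔ D)?  L(f) = {C, ∀r.∃r.D} ∪ {(B ⊓ ¬D)}
   clash {D, ¬D} at f — f ∈ (¬B ⊔ D)
2. Hence f : (¬B ⊔ D): entailed.

Yes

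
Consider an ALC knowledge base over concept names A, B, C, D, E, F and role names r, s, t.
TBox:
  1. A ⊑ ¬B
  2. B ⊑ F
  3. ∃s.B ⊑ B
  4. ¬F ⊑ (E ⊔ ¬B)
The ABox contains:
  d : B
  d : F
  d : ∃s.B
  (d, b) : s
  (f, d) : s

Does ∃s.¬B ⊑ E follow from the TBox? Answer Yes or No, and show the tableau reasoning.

No

1. ∃s.¬B ⊑ E  ⇔  (∃s.¬B ⊓ ¬E) unsat w.r.t. T
   open: L(x₀) ⊇ {F, ¬A, ¬B, ¬E, ∀s.¬B, …} (+ ∃-successors)
2. Hence ∃s.¬B ⊑ E: not entailed.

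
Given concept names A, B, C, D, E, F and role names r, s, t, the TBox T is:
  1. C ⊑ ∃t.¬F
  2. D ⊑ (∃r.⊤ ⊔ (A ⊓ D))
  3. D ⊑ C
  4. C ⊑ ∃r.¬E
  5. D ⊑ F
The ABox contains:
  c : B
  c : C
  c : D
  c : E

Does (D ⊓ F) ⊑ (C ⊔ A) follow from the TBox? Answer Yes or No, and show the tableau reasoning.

Yes

1. (D ⊓ F) ⊑ (C ⊔ A)  ⇔  ((D ⊓ F) ⊓ (¬C ⊓ ¬A)) unsat w.r.t. T
   all branches close; clash {C, ¬C} at x₀
2. Hence (D ⊓ F) ⊑ (C ⊔ A): entailed.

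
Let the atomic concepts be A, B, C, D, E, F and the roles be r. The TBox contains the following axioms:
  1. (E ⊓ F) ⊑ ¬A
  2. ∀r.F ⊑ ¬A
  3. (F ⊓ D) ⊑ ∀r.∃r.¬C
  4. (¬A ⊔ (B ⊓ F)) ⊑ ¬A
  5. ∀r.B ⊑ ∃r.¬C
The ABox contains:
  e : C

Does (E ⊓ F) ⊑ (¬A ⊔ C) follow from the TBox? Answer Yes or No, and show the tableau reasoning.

1. (E ⊓ F) ⊑ (¬A ⊔ C)  ⇔  ((E ⊓ F) ⊓ (A ⊓ ¬C)) unsat w.r.t. T
   all branches close; clash {A, ¬A} at x₀
2. Hence (E ⊓ F) ⊑ (¬A ⊔ C): entailed.

Yes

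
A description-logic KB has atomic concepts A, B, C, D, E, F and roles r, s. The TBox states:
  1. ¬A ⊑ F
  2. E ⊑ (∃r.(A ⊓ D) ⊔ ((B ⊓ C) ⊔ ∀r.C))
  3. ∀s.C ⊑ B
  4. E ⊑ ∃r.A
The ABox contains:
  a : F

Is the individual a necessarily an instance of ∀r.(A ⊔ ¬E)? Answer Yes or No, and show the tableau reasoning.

1. a : ∀r.(A ⊔ ¬E)?  L(a) = {F} ∪ {∃r.(¬A ⊓ E)}
   open: L(a) ⊇ {F, ¬E, ∃r.(¬A ⊓ E), ∃s.¬C} (+ ∃-successors) — a ∉ ∀r.(A ⊔ ¬E) possible
2. Hence a : ∀r.(A ⊔ ¬E): not entailed.

No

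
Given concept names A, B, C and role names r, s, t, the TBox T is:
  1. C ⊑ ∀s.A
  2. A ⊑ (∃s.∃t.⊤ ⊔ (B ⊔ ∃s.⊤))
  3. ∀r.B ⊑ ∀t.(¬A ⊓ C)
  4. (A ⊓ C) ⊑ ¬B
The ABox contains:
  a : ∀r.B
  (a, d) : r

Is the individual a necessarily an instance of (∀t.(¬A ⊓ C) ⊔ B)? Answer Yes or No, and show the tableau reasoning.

Yes

1. a : (∀t.(¬A ⊓ C) ⊔ B)?  L(a) = {∀r.B} ∪ {(∃t.(A ⊔ ¬C) ⊓ ¬B)}
   clash {C, ¬C} at an ∃-successor — a ∈ (∀t.(¬A ⊓ C) ⊔ B)
2. Hence a : (∀t.(¬A ⊓ C) ⊔ B): entailed.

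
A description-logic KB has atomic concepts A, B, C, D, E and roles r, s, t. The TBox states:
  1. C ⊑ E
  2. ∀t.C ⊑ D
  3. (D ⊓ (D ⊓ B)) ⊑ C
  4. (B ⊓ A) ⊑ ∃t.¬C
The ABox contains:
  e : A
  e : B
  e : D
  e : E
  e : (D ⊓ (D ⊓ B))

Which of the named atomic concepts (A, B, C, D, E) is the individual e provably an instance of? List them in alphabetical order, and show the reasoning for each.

1. e : A?  L(e) = {A, B, D, E, (D ⊓ (D ⊓ B))} ∪ {¬A}
   clash {A, ¬A} at e — e ∈ A
2. e : B?  L(e) = {A, B, D, E, (D ⊓ (D ⊓ B))} ∪ {¬B}
   clash {B, ¬B} at e — e ∈ B
3. e : C?  L(e) = {A, B, D, E, (D ⊓ (D ⊓ B))} ∪ {¬C}
   clash {C, ¬C} at e — e ∈ C
4. e : D?  L(e) = {A, B, D, E, (D ⊓ (D ⊓ B))} ∪ {¬D}
   clash {D, ¬D} at e — e ∈ D
5. e : E?  L(e) = {A, B, D, E, (D ⊓ (D ⊓ B))} ∪ {¬E}
   clash {E, ¬E} at e — e ∈ E
6. Entailed for e: {A, B, C, D, E}

{A, B, C, D, E}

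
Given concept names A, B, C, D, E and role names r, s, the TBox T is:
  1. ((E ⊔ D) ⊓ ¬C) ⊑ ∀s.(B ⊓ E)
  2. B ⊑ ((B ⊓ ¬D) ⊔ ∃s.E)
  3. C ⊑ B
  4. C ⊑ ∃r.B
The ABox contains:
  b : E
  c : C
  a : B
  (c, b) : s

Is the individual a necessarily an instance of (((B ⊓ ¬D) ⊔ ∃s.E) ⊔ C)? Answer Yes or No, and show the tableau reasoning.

Yes

1. a : (((B ⊓ ¬D) ⊔ ∃s.E) ⊔ C)?  L(a) = {B} ∪ {(((¬B ⊔ D) ⊓ ∀s.¬E) ⊓ ¬C)}
   clash {E, ¬E} at an ∃-successor — a ∈ (((B ⊓ ¬D) ⊔ ∃s.E) ⊔ C)
2. Hence a : (((B ⊓ ¬D) ⊔ ∃s.E) ⊔ C): entailed.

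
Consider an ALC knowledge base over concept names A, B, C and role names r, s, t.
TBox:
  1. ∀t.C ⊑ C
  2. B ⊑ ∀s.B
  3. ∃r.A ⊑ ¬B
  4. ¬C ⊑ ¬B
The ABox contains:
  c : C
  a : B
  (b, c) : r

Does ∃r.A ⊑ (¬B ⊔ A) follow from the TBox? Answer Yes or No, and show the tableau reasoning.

1. ∃r.A ⊑ (¬B ⊔ A)  ⇔  (∃r.A ⊓ (B ⊓ ¬A)) unsat w.r.t. T
   all branches close; clash {B, ¬B} at x₀
2. Hence ∃r.A ⊑ (¬B ⊔ A): entailed.

Yes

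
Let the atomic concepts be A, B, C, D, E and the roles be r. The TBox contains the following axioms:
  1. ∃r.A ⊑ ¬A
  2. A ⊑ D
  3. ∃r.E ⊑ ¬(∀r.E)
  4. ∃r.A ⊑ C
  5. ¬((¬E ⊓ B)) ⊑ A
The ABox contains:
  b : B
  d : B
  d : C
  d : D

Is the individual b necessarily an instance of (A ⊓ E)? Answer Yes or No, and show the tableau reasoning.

No

1. b : (A ⊓ E)?  L(b) = {B} ∪ {(¬A ⊔ ¬E)}
   open: L(b) ⊇ {B, ¬A, ¬E, ∀r.¬A, ∀r.¬E} — b ∉ (A ⊓ E) possible
2. Hence b : (A ⊓ E): not entailed.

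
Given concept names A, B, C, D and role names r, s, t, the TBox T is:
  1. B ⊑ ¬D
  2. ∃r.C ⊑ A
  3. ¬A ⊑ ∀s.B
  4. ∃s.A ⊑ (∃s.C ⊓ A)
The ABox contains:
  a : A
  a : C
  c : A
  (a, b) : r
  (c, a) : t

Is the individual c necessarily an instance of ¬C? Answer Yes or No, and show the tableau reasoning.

1. c : ¬C?  L(c) = {A} ∪ {C}
   open: L(c) ⊇ {A, C, ¬B, ∀s.¬A} — c ∉ ¬C possible
2. Hence c : ¬C: not entailed.

No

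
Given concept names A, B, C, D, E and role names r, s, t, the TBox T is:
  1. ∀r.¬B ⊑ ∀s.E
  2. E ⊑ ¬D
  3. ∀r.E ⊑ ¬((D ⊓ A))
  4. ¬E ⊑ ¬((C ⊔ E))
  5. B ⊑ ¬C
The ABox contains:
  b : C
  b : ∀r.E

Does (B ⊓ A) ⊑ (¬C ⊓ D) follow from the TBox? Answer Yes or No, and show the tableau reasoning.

No

1. (B ⊓ A) ⊑ (¬C ⊓ D)  ⇔  ((B ⊓ A) ⊓ (C ⊔ ¬D)) unsat w.r.t. T
   apply at x₀: B⊑¬C
   open: L(x₀) ⊇ {A, B, E, ¬C, ¬D, …} (+ ∃-successors)
2. Hence (B ⊓ A) ⊑ (¬C ⊓ D): not entailed.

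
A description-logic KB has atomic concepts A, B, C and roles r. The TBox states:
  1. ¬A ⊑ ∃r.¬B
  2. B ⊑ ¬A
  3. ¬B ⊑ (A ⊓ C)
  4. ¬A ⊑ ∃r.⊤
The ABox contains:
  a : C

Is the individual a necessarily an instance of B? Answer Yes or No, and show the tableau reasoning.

No

1. a : B?  L(a) = {C} ∪ {¬B}
   apply at a: ¬B⊑(A ⊓ C)
   open: L(a) ⊇ {A, C, ¬B} — a ∉ B possible
2. Hence a : B: not entailed.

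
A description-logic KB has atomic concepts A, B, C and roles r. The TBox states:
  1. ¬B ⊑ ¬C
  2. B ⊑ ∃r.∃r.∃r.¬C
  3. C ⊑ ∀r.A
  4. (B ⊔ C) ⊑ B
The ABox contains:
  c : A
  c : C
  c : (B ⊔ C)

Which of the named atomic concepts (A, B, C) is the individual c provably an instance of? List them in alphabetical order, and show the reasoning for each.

{A, B, C}

1. c : A?  L(c) = {A, C, (B ⊔ C)} ∪ {¬A}
   clash {A, ¬A} at c — c ∈ A
2. c : B?  L(c) = {A, C, (B ⊔ C)} ∪ {¬B}
   clash {C, ¬C} at c — c ∈ B
3. c : C?  L(c) = {A, C, (B ⊔ C)} ∪ {¬C}
   clash {C, ¬C} at c — c ∈ C
4. Entailed for c: {A, B, C}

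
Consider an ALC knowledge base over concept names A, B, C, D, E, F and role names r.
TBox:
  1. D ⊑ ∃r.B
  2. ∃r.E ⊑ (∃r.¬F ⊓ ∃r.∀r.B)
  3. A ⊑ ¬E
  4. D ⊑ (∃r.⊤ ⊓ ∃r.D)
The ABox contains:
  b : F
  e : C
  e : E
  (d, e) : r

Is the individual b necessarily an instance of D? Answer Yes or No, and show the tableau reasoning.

No

1. b : D?  L(b) = {F} ∪ {¬D}
   open: L(b) ⊇ {F, ¬A, ¬D, ∀r.¬E} — b ∉ D possible
2. Hence b : D: not entailed.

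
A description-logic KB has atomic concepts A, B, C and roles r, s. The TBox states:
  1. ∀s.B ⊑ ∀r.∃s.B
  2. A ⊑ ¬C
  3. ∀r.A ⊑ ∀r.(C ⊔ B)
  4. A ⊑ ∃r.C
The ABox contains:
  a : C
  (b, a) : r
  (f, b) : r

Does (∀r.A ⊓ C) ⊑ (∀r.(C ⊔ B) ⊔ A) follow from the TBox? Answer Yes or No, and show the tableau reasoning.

1. (∀r.A ⊓ C) ⊑ (∀r.(C ⊔ B) ⊔ A)  ⇔  ((∀r.A ⊓ C) ⊓ (∃r.(¬C ⊓ ¬B) ⊓ ¬A)) unsat w.r.t. T
   all branches close; clash {B, ¬B} at an ∃-successor
2. Hence (∀r.A ⊓ C) ⊑ (∀r.(C ⊔ B) ⊔ A): entailed.

Yes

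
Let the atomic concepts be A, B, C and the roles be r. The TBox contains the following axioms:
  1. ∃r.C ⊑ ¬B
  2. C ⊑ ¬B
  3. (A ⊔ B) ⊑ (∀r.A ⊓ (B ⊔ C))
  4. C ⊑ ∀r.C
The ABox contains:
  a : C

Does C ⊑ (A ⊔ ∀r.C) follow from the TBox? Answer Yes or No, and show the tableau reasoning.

1. C ⊑ (A ⊔ ∀r.C)  ⇔  (C ⊓ (¬A ⊓ ∃r.¬C)) unsat w.r.t. T
   all branches close; clash {C, ¬C} at an ∃-successor
2. Hence C ⊑ (A ⊔ ∀r.C): entailed.

Yes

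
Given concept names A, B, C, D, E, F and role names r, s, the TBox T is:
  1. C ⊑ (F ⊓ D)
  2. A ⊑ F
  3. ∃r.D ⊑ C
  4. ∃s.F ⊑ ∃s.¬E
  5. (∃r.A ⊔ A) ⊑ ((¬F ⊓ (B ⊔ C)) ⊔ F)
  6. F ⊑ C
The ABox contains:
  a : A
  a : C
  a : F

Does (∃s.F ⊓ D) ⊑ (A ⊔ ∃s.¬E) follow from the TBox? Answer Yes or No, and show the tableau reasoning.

1. (∃s.F ⊓ D) ⊑ (A ⊔ ∃s.¬E)  ⇔  ((∃s.F ⊓ D) ⊓ (¬A ⊓ ∀s.E)) unsat w.r.t. T
   all branches close; clash {E, ¬E} at an ∃-successor
2. Hence (∃s.F ⊓ D) ⊑ (A ⊔ ∃s.¬E): entailed.

Yes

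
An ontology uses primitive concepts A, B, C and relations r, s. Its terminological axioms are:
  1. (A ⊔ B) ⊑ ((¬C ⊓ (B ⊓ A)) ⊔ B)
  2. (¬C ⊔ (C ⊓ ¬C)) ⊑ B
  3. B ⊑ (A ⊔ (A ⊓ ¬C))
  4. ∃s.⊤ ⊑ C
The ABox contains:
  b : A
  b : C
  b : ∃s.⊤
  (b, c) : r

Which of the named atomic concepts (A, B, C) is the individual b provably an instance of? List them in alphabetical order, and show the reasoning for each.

1. b : A?  L(b) = {A, C, ∃s.⊤} ∪ {¬A}
   clash {A, ¬A} at b — b ∈ A
2. b : B?  L(b) = {A, C, ∃s.⊤} ∪ {¬B}
   clash {B, ¬B} at b — b ∈ B
3. b : C?  L(b) = {A, C, ∃s.⊤} ∪ {¬C}
   clash {C, ¬C} at b — b ∈ C
4. Entailed for b: {A, B, C}

{A, B, C}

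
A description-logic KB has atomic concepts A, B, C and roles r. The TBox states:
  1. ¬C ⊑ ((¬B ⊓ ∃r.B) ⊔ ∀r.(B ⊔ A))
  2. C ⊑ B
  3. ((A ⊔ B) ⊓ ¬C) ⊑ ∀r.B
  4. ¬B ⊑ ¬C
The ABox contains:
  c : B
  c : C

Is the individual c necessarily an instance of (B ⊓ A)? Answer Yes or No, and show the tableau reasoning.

No

1. c : (B ⊓ A)?  L(c) = {B, C} ∪ {(¬B ⊔ ¬A)}
   open: L(c) ⊇ {B, C, ¬A} — c ∉ (B ⊓ A) possible
2. Hence c : (B ⊓ A): not entailed.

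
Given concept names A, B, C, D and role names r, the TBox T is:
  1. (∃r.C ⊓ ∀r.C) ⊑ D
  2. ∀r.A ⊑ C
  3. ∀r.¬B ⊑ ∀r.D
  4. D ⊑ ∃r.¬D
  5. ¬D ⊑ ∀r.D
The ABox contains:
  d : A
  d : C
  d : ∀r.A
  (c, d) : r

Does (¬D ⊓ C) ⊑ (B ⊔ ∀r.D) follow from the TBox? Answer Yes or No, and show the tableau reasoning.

Yes

1. (¬D ⊓ C) ⊑ (B ⊔ ∀r.D)  ⇔  ((¬D ⊓ C) ⊓ (¬B ⊓ ∃r.¬D)) unsat w.r.t. T
   all branches close; clash {D, ¬D} at x₀
2. Hence (¬D ⊓ C) ⊑ (B ⊔ ∀r.D): entailed.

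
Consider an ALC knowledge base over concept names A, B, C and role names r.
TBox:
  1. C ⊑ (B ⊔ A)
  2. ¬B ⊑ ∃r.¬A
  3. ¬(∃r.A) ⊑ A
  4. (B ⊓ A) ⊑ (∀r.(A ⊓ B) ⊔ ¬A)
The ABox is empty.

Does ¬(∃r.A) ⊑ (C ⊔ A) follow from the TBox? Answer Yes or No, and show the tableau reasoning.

Yes

1. ¬(∃r.A) ⊑ (C ⊔ A)  ⇔  (∀r.¬A ⊓ (¬C ⊓ ¬A)) unsat w.r.t. T
   all branches close; clash {A, ¬A} at x₀
2. Hence ¬(∃r.A) ⊑ (C ⊔ A): entailed.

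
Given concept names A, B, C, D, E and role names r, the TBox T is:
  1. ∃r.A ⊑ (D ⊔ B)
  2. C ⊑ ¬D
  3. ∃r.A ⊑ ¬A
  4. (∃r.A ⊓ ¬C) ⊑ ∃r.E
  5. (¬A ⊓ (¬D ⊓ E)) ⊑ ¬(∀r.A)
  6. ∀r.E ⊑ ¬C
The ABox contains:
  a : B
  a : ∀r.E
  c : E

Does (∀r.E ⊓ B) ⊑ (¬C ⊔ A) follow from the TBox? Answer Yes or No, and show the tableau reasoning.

1. (∀r.E ⊓ B) ⊑ (¬C ⊔ A)  ⇔  ((∀r.E ⊓ B) ⊓ (C ⊓ ¬A)) unsat w.r.t. T
   all branches close; clash {C, ¬C} at x₀
2. Hence (∀r.E ⊓ B) ⊑ (¬C ⊔ A): entailed.

Yes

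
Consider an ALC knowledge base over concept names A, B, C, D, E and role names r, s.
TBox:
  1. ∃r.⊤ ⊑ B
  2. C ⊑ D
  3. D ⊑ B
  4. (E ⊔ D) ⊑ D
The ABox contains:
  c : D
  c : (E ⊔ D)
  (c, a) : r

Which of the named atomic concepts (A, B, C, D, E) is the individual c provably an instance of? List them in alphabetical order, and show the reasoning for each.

1. c : A?  L(c) = {D, (E ⊔ D)} ∪ {¬A}
   apply at c: D⊑B
   open: L(c) ⊇ {B, D, ¬A} — c ∉ A possible
2. c : B?  L(c) = {D, (E ⊔ D)} ∪ {¬B}
   clash {B, ¬B} at c — c ∈ B
3. c : C?  L(c) = {D, (E ⊔ D)} ∪ {¬C}
   apply at c: D⊑B
   open: L(c) ⊇ {B, D, ¬C} — c ∉ C possible
4. c : D?  L(c) = {D, (E ⊔ D)} ∪ {¬D}
   clash {D, ¬D} at c — c ∈ D
5. c : E?  L(c) = {D, (E ⊔ D)} ∪ {¬E}
   apply at c: D⊑B
   open: L(c) ⊇ {B, D, ¬E} — c ∉ E possible
6. Entailed for c: {B, D}

{B, D}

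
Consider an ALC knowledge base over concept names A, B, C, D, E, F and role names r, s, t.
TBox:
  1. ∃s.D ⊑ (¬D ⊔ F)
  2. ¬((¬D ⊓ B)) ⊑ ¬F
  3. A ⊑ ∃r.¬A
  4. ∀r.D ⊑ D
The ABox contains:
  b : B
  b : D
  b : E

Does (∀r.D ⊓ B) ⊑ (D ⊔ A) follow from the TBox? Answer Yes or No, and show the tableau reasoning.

Yes

1. (∀r.D ⊓ B) ⊑ (D ⊔ A)  ⇔  ((∀r.D ⊓ B) ⊓ (¬D ⊓ ¬A)) unsat w.r.t. T
   all branches close; clash {D, ¬D} at x₀
2. Hence (∀r.D ⊓ B) ⊑ (D ⊔ A): entailed.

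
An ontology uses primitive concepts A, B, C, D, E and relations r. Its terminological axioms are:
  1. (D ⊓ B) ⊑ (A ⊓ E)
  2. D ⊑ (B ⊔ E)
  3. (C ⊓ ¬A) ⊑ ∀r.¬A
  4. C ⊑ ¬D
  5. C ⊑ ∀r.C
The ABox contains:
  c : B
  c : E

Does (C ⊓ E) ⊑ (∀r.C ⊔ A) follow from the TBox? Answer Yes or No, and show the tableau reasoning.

Yes

1. (C ⊓ E) ⊑ (∀r.C ⊔ A)  ⇔  ((C ⊓ E) ⊓ (∃r.¬C ⊓ ¬A)) unsat w.r.t. T
   all branches close; clash {A, ¬A} at x₀
2. Hence (C ⊓ E) ⊑ (∀r.C ⊔ A): entailed.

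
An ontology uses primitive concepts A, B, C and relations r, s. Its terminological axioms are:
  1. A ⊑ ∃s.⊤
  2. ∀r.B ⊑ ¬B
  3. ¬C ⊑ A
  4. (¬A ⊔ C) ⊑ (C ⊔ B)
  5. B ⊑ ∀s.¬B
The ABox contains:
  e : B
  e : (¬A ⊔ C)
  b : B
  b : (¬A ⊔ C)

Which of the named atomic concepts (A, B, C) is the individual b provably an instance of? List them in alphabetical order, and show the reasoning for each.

{B, C}

1. b : A?  L(b) = {B, (¬A ⊔ C)} ∪ {¬A}
   apply at b: (¬A ⊔ C)⊑(C ⊔ B); B⊑∀s.¬B
   open: L(b) ⊇ {B, C, ¬A, ∀s.¬B, ∃r.¬B} (+ ∃-successors) — b ∉ A possible
2. b : B?  L(b) = {B, (¬A ⊔ C)} ∪ {¬B}
   clash {B, ¬B} at b — b ∈ B
3. b : C?  L(b) = {B, (¬A ⊔ C)} ∪ {¬C}
   clash {C, ¬C} at b — b ∈ C
4. Entailed for b: {B, C}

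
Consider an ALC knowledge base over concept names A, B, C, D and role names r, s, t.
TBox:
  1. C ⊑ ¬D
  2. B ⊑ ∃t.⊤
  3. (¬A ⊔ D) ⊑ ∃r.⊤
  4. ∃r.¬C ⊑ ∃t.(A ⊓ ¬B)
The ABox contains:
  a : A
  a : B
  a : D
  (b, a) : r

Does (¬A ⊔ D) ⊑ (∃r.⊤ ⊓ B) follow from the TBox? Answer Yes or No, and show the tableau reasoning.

No

1. (¬A ⊔ D) ⊑ (∃r.⊤ ⊓ B)  ⇔  ((¬A ⊔ D) ⊓ (∀r.⊥ ⊔ ¬B)) unsat w.r.t. T
   apply at x₀: (¬A ⊔ D)⊑∃r.⊤
   open: L(x₀) ⊇ {¬A, ¬B, ¬C, ∀r.C, ∃r.⊤} (+ ∃-successors)
2. Hence (¬A ⊔ D) ⊑ (∃r.⊤ ⊓ B): not entailed.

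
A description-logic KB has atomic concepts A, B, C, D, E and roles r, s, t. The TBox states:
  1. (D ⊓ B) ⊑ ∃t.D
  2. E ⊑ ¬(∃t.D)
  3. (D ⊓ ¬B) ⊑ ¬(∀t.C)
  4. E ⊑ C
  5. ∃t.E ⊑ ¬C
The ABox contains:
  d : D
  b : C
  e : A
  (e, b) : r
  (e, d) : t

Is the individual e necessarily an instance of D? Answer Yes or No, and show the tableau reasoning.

No

1. e : D?  L(e) = {A} ∪ {¬D}
   open: L(e) ⊇ {A, ¬D, ¬E, ∀t.¬E} — e ∉ D possible
2. Hence e : D: not entailed.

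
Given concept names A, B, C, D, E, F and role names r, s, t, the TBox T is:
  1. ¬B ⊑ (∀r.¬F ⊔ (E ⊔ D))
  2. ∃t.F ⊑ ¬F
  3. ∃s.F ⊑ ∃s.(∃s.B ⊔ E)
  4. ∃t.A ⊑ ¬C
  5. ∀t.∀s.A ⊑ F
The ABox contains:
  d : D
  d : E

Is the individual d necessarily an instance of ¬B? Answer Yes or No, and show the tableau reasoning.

1. d : ¬B?  L(d) = {D, E} ∪ {B}
   open: L(d) ⊇ {B, D, E, ∀s.¬F, ∀t.¬A, …} (+ ∃-successors) — d ∉ ¬B possible
2. Hence d : ¬B: not entailed.

No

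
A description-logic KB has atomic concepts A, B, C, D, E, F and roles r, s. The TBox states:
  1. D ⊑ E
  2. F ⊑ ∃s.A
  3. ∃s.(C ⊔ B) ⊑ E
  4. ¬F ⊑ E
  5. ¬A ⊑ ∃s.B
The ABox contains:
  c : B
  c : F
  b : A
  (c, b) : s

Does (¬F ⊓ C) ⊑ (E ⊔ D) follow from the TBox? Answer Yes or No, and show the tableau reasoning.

Yes

1. (¬F ⊓ C) ⊑ (E ⊔ D)  ⇔  ((¬F ⊓ C) ⊓ (¬E ⊓ ¬D)) unsat w.r.t. T
   all branches close; clash {E, ¬E} at x₀
2. Hence (¬F ⊓ C) ⊑ (E ⊔ D): entailed.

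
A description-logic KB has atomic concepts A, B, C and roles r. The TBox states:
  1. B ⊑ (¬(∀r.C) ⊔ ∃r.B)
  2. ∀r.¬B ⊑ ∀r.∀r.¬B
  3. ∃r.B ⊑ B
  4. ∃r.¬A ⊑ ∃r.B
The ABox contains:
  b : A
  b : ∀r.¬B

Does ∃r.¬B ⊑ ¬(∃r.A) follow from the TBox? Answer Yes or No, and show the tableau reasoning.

1. ∃r.¬B ⊑ ¬(∃r.A)  ⇔  (∃r.¬B ⊓ ∃r.A) unsat w.r.t. T
   open: L(x₀) ⊇ {¬B, ∀r.A, ∀r.¬B, ∀r.∀r.¬B, ∃r.A, …} (+ ∃-successors)
2. Hence ∃r.¬B ⊑ ¬(∃r.A): not entailed.

No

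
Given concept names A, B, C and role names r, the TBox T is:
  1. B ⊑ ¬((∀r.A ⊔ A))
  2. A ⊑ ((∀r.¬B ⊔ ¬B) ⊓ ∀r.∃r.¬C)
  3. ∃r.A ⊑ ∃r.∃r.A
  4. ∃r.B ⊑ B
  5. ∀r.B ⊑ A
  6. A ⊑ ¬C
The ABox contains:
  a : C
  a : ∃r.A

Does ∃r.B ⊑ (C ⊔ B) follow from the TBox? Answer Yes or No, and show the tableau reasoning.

Yes

1. ∃r.B ⊑ (C ⊔ B)  ⇔  (∃r.B ⊓ (¬C ⊓ ¬B)) unsat w.r.t. T
   all branches close; clash {B, ¬B} at x₀
2. Hence ∃r.B ⊑ (C ⊔ B): entailed.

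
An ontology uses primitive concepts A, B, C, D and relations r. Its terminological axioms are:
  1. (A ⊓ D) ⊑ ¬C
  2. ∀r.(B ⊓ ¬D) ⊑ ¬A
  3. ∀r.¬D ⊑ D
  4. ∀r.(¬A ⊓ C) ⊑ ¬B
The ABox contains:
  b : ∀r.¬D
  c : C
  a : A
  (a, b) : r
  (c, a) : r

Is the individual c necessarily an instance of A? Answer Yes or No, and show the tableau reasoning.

No

1. c : A?  L(c) = {C} ∪ {¬A}
   open: L(c) ⊇ {C, ¬A, ∃r.(A ⊔ ¬C), ∃r.D} (+ ∃-successors) — c ∉ A possible
2. Hence c : A: not entailed.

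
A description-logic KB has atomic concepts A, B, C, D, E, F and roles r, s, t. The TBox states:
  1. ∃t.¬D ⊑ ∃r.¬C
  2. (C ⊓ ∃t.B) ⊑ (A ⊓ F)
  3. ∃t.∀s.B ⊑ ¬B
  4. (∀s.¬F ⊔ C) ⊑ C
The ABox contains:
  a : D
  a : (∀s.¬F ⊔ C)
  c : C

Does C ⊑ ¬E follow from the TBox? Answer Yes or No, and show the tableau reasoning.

No

1. C ⊑ ¬E  ⇔  (C ⊓ E) unsat w.r.t. T
   open: L(x₀) ⊇ {C, E, ∀t.D, ∀t.¬B, ∀t.∃s.¬B}
2. Hence C ⊑ ¬E: not entailed.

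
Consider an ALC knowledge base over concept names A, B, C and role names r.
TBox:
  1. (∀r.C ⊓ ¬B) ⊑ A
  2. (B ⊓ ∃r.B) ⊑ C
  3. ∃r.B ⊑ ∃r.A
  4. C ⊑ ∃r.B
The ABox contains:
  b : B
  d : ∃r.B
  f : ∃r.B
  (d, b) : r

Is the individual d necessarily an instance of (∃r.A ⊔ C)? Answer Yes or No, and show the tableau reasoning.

1. d : (∃r.A ⊔ C)?  L(d) = {∃r.B} ∪ {(∀r.¬A ⊓ ¬C)}
   clash {C, ¬C} at d — d ∈ (∃r.A ⊔ C)
2. Hence d : (∃r.A ⊔ C): entailed.

Yes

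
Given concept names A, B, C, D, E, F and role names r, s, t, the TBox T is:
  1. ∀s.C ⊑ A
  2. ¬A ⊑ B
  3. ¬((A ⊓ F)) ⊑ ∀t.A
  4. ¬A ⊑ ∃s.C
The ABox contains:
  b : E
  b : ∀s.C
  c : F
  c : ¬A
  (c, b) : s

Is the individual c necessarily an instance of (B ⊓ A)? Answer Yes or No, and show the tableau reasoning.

No

1. c : (B ⊓ A)?  L(c) = {F, ¬A} ∪ {(¬B ⊔ ¬A)}
   apply at c: ¬A⊑B; ¬A⊑∃s.C
   open: L(c) ⊇ {B, F, ¬A, ∀t.A, ∃s.C, …} (+ ∃-successors) — c ∉ (B ⊓ A) possible
2. Hence c : (B ⊓ A): not entailed.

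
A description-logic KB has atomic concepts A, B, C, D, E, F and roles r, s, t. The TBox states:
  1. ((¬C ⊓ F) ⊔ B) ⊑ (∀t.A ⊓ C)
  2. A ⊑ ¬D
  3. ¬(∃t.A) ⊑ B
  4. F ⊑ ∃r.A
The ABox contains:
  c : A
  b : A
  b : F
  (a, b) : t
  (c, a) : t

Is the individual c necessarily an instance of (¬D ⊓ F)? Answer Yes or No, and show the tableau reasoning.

1. c : (¬D ⊓ F)?  L(c) = {A} ∪ {(D ⊔ ¬F)}
   apply at c: A⊑¬D
   open: L(c) ⊇ {A, ¬B, ¬D, ¬F, ∃t.A} (+ ∃-successors) — c ∉ (¬D ⊓ F) possible
2. Hence c : (¬D ⊓ F): not entailed.

No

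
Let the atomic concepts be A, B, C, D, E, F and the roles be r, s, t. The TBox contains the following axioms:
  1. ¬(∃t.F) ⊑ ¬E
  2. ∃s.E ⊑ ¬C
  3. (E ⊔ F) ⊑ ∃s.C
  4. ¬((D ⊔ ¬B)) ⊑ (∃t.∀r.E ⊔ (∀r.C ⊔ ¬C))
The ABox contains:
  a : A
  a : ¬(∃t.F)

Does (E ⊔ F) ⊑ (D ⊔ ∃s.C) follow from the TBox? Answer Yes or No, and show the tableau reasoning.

Yes

1. (E ⊔ F) ⊑ (D ⊔ ∃s.C)  ⇔  ((E ⊔ F) ⊓ (¬D ⊓ ∀s.¬C)) unsat w.r.t. T
   all branches close; clash {C, ¬C} at an ∃-successor
2. Hence (E ⊔ F) ⊑ (D ⊔ ∃s.C): entailed.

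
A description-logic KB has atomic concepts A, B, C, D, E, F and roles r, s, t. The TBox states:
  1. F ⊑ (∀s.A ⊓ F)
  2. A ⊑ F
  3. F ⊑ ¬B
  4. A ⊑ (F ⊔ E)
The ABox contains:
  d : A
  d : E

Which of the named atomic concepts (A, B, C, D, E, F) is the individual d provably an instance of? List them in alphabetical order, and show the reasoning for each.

1. d : A?  L(d) = {A, E} ∪ {¬A}
   clash {A, ¬A} at d — d ∈ A
2. d : B?  L(d) = {A, E} ∪ {¬B}
   apply at d: A⊑F; A⊑(F ⊔ E)
   open: L(d) ⊇ {A, E, F, ¬B, ∀s.A} — d ∉ B possible
3. d : C?  L(d) = {A, E} ∪ {¬C}
   apply at d: A⊑F; A⊑(F ⊔ E)
   open: L(d) ⊇ {A, E, F, ¬B, ¬C, …} — d ∉ C possible
4. d : D?  L(d) = {A, E} ∪ {¬D}
   apply at d: A⊑F; A⊑(F ⊔ E)
   open: L(d) ⊇ {A, E, F, ¬B, ¬D, …} — d ∉ D possible
5. d : E?  L(d) = {A, E} ∪ {¬E}
   clash {E, ¬E} at d — d ∈ E
6. d : F?  L(d) = {A, E} ∪ {¬F}
   clash {F, ¬F} at d — d ∈ F
7. Entailed for d: {A, E, F}

{A, E, F}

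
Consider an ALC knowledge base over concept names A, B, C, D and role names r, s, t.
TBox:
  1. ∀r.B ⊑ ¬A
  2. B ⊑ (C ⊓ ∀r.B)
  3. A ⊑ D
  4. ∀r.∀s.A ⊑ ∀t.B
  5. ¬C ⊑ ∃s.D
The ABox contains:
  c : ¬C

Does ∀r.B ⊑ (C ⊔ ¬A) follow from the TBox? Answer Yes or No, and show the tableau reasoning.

Yes

1. ∀r.B ⊑ (C ⊔ ¬A)  ⇔  (∀r.B ⊓ (¬C ⊓ A)) unsat w.r.t. T
   all branches close; clash {C, ¬C} at x₀
2. Hence ∀r.B ⊑ (C ⊔ ¬A): entailed.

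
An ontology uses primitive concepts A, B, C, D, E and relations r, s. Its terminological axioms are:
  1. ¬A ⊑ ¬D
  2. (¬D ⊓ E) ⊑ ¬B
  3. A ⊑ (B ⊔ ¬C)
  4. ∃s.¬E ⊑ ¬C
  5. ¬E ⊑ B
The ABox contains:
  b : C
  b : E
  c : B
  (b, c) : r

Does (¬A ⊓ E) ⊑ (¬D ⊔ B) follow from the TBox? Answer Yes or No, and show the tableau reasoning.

1. (¬A ⊓ E) ⊑ (¬D ⊔ B)  ⇔  ((¬A ⊓ E) ⊓ (D ⊓ ¬B)) unsat w.r.t. T
   all branches close; clash {D, ¬D} at x₀
2. Hence (¬A ⊓ E) ⊑ (¬D ⊔ B): entailed.

Yes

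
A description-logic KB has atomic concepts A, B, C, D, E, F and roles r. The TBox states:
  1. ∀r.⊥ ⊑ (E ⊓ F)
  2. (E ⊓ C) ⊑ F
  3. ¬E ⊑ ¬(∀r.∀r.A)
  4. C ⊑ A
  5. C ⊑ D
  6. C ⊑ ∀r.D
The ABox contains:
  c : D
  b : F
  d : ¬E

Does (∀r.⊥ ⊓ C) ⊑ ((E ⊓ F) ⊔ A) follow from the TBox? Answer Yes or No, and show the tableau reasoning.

1. (∀r.⊥ ⊓ C) ⊑ ((E ⊓ F) ⊔ A)  ⇔  ((∀r.⊥ ⊓ C) ⊓ ((¬E ⊔ ¬F) ⊓ ¬A)) unsat w.r.t. T
   all branches close; clash {A, ¬A} at x₀
2. Hence (∀r.⊥ ⊓ C) ⊑ ((E ⊓ F) ⊔ A): entailed.

Yes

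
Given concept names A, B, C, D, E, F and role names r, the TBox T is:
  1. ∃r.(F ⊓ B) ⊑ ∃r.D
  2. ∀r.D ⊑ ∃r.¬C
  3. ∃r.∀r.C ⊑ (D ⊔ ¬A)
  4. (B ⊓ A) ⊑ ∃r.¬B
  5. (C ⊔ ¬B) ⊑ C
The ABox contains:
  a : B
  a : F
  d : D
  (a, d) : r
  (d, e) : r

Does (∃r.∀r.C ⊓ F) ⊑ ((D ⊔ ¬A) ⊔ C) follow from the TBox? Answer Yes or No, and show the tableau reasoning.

Yes

1. (∃r.∀r.C ⊓ F) ⊑ ((D ⊔ ¬A) ⊔ C)  ⇔  ((∃r.∀r.C ⊓ F) ⊓ ((¬D ⊓ A) ⊓ ¬C)) unsat w.r.t. T
   all branches close; clash {C, ¬C} at x₀
2. Hence (∃r.∀r.C ⊓ F) ⊑ ((D ⊔ ¬A) ⊔ C): entailed.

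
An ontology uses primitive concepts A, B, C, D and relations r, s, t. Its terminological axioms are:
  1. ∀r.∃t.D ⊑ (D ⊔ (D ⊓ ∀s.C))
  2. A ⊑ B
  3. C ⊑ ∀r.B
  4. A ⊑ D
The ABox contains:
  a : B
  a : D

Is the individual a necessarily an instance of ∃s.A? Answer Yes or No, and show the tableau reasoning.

1. a : ∃s.A?  L(a) = {B, D} ∪ {∀s.¬A}
   open: L(a) ⊇ {B, D, ¬C, ∀s.¬A, ∃r.∀t.¬D} (+ ∃-successors) — a ∉ ∃s.A possible
2. Hence a : ∃s.A: not entailed.

No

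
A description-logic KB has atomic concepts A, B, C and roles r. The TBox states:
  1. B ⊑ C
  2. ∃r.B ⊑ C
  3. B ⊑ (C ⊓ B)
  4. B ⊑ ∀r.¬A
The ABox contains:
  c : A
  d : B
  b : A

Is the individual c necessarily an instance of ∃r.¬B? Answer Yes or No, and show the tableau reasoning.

No

1. c : ∃r.¬B?  L(c) = {A} ∪ {∀r.B}
   open: L(c) ⊇ {A, ¬B, ∀r.B, ∀r.¬B} — c ∉ ∃r.¬B possible
2. Hence c : ∃r.¬B: not entailed.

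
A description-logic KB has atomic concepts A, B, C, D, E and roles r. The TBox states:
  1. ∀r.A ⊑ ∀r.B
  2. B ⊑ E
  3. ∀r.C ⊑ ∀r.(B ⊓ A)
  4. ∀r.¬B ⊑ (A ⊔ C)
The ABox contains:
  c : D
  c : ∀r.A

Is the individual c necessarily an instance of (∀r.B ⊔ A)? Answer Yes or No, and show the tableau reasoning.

Yes

1. c : (∀r.B ⊔ A)?  L(c) = {D, ∀r.A} ∪ {(∃r.¬B ⊓ ¬A)}
   clash {B, ¬B} at an ∃-successor — c ∈ (∀r.B ⊔ A)
2. Hence c : (∀r.B ⊔ A): entailed.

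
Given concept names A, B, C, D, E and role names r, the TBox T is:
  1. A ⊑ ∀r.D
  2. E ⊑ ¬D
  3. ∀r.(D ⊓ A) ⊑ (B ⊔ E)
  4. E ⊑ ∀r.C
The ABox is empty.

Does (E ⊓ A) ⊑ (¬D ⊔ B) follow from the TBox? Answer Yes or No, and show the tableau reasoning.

Yes

1. (E ⊓ A) ⊑ (¬D ⊔ B)  ⇔  ((E ⊓ A) ⊓ (D ⊓ ¬B)) unsat w.r.t. T
   all branches close; clash {D, ¬D} at x₀
2. Hence (E ⊓ A) ⊑ (¬D ⊔ B): entailed.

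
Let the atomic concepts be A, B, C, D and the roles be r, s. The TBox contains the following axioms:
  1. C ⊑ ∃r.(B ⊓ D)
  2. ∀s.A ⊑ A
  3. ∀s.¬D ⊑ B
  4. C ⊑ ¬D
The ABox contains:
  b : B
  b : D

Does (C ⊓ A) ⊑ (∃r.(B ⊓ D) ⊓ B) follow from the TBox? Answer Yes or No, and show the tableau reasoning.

No

1. (C ⊓ A) ⊑ (∃r.(B ⊓ D) ⊓ B)  ⇔  ((C ⊓ A) ⊓ (∀r.(¬B ⊔ ¬D) ⊔ ¬B)) unsat w.r.t. T
   apply at x₀: C⊑∃r.(B ⊓ D); C⊑¬D
   open: L(x₀) ⊇ {A, C, ¬B, ¬D, ∃r.(B ⊓ D), …} (+ ∃-successors)
2. Hence (C ⊓ A) ⊑ (∃r.(B ⊓ D) ⊓ B): not entailed.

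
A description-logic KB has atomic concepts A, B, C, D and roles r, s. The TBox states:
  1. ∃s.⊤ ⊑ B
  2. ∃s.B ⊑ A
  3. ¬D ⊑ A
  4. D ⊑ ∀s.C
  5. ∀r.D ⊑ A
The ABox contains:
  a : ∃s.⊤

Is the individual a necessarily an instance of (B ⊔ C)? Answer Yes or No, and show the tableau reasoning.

Yes

1. a : (B ⊔ C)?  L(a) = {∃s.⊤} ∪ {(¬B ⊓ ¬C)}
   clash {B, ¬B} at a — a ∈ (B ⊔ C)
2. Hence a : (B ⊔ C): entailed.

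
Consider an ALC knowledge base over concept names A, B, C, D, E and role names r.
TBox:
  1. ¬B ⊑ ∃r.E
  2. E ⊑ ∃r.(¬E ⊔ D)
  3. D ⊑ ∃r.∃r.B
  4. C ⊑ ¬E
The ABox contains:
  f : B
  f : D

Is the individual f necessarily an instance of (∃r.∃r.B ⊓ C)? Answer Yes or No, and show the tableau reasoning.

No

1. f : (∃r.∃r.B ⊓ C)?  L(f) = {B, D} ∪ {(∀r.∀r.¬B ⊔ ¬C)}
   apply at f: D⊑∃r.∃r.B
   open: L(f) ⊇ {B, D, ¬C, ¬E, ∃r.∃r.B} (+ ∃-successors) — f ∉ (∃r.∃r.B ⊓ C) possible
2. Hence f : (∃r.∃r.B ⊓ C): not entailed.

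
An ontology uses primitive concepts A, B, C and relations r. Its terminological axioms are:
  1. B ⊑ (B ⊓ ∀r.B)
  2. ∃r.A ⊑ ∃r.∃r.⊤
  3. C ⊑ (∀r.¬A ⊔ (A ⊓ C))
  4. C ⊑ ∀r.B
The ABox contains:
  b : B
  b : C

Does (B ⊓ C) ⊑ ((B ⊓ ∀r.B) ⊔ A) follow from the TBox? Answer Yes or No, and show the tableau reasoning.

1. (B ⊓ C) ⊑ ((B ⊓ ∀r.B) ⊔ A)  ⇔  ((B ⊓ C) ⊓ ((¬B ⊔ ∃r.¬B) ⊓ ¬A)) unsat w.r.t. T
   all branches close; clash {A, ¬A} at x₀
2. Hence (B ⊓ C) ⊑ ((B ⊓ ∀r.B) ⊔ A): entailed.

Yes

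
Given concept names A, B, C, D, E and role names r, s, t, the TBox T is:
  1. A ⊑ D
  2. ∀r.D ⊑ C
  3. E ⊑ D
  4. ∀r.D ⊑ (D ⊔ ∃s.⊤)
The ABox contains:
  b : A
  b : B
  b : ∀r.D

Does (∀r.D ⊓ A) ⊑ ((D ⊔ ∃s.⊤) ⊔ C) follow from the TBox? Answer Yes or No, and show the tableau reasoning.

1. (∀r.D ⊓ A) ⊑ ((D ⊔ ∃s.⊤) ⊔ C)  ⇔  ((∀r.D ⊓ A) ⊓ ((¬D ⊓ ∀s.⊥) ⊓ ¬C)) unsat w.r.t. T
   all branches close; clash {D, ¬D} at x₀
2. Hence (∀r.D ⊓ A) ⊑ ((D ⊔ ∃s.⊤) ⊔ C): entailed.

Yes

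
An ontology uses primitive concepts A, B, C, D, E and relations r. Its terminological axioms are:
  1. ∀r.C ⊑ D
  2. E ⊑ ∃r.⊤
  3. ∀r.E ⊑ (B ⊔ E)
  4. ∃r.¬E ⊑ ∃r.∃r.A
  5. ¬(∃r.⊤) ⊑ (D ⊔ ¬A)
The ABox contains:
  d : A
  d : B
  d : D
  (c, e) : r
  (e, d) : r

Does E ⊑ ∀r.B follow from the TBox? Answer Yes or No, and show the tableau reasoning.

No

1. E ⊑ ∀r.B  ⇔  (E ⊓ ∃r.¬B) unsat w.r.t. T
   apply at x₀: E⊑∃r.⊤
   open: L(x₀) ⊇ {E, ∀r.E, ∃r.¬B, ∃r.¬C, ∃r.⊤} (+ ∃-successors)
2. Hence E ⊑ ∀r.B: not entailed.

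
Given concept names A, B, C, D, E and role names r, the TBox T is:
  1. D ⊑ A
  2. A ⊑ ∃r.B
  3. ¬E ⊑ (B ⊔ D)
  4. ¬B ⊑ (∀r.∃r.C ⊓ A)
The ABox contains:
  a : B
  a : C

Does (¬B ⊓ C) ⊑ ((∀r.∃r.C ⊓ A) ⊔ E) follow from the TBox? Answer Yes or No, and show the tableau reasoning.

Yes

1. (¬B ⊓ C) ⊑ ((∀r.∃r.C ⊓ A) ⊔ E)  ⇔  ((¬B ⊓ C) ⊓ ((∃r.∀r.¬C ⊔ ¬A) ⊓ ¬E)) unsat w.r.t. T
   all branches close; clash {A, ¬A} at x₀
2. Hence (¬B ⊓ C) ⊑ ((∀r.∃r.C ⊓ A) ⊔ E): entailed.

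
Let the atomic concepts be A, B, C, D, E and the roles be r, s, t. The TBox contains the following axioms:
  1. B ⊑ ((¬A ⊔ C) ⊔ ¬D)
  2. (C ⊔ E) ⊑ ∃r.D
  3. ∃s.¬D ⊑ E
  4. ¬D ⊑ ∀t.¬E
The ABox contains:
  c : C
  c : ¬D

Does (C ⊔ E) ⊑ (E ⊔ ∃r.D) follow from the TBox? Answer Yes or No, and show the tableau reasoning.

1. (C ⊔ E) ⊑ (E ⊔ ∃r.D)  ⇔  ((C ⊔ E) ⊓ (¬E ⊓ ∀r.¬D)) unsat w.r.t. T
   all branches close; clash {E, ¬E} at x₀
2. Hence (C ⊔ E) ⊑ (E ⊔ ∃r.D): entailed.

Yes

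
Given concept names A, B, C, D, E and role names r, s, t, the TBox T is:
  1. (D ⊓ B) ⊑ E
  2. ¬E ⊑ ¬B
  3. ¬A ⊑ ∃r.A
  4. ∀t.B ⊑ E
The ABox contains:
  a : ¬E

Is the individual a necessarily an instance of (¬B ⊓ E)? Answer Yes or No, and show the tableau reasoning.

No

1. a : (¬B ⊓ E)?  L(a) = {¬E} ∪ {(B ⊔ ¬E)}
   apply at a: ¬E⊑¬B
   open: L(a) ⊇ {A, ¬B, ¬E, ∃t.¬B} (+ ∃-successors) — a ∉ (¬B ⊓ E) possible
2. Hence a : (¬B ⊓ E): not entailed.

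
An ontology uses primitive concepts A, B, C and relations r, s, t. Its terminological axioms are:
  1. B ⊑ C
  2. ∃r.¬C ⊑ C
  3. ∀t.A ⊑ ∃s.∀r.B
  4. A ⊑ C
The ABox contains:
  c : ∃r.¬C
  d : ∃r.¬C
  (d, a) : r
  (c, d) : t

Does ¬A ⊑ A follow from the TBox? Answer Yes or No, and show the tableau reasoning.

1. ¬A ⊑ A  ⇔  (¬A ⊓ ¬A) unsat w.r.t. T
   open: L(x₀) ⊇ {¬A, ¬B, ∀r.C, ∃t.¬A} (+ ∃-successors)
2. Hence ¬A ⊑ A: not entailed.

No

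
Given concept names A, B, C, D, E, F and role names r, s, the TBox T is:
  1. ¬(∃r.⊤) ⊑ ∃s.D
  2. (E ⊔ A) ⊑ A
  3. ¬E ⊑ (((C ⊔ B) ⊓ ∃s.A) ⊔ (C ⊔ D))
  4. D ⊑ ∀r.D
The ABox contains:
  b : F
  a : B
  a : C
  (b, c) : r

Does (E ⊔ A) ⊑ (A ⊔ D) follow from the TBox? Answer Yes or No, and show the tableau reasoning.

Yes

1. (E ⊔ A) ⊑ (A ⊔ D)  ⇔  ((E ⊔ A) ⊓ (¬A ⊓ ¬D)) unsat w.r.t. T
   all branches close; clash {A, ¬A} at x₀
2. Hence (E ⊔ A) ⊑ (A ⊔ D): entailed.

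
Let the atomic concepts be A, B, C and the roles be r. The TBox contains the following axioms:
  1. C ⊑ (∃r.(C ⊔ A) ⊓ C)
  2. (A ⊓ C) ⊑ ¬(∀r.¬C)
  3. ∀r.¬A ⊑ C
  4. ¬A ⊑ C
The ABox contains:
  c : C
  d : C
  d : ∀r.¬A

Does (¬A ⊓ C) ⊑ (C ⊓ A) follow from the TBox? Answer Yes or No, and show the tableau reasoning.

No

1. (¬A ⊓ C) ⊑ (C ⊓ A)  ⇔  ((¬A ⊓ C) ⊓ (¬C ⊔ ¬A)) unsat w.r.t. T
   apply at x₀: C⊑(∃r.(C ⊔ A) ⊓ C)
   open: L(x₀) ⊇ {C, ¬A, ∃r.(C ⊔ A)} (+ ∃-successors)
2. Hence (¬A ⊓ C) ⊑ (C ⊓ A): not entailed.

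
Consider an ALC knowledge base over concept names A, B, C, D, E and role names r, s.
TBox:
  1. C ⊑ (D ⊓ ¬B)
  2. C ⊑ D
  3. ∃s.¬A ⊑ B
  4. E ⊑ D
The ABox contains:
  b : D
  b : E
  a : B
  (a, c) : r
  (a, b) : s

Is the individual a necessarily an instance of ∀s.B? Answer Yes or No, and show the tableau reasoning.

1. a : ∀s.B?  L(a) = {B} ∪ {∃s.¬B}
   open: L(a) ⊇ {B, ¬C, ¬E, ∃s.¬B} (+ ∃-successors) — a ∉ ∀s.B possible
2. Hence a : ∀s.B: not entailed.

No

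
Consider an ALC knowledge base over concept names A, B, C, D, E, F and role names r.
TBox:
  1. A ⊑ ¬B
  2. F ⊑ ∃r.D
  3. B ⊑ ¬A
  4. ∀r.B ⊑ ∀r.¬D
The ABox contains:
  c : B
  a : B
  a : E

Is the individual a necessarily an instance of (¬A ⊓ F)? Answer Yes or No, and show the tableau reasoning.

No

1. a : (¬A ⊓ F)?  L(a) = {B, E} ∪ {(A ⊔ ¬F)}
   apply at a: B⊑¬A
   open: L(a) ⊇ {B, E, ¬A, ¬F, ∃r.¬B} (+ ∃-successors) — a ∉ (¬A ⊓ F) possible
2. Hence a : (¬A ⊓ F): not entailed.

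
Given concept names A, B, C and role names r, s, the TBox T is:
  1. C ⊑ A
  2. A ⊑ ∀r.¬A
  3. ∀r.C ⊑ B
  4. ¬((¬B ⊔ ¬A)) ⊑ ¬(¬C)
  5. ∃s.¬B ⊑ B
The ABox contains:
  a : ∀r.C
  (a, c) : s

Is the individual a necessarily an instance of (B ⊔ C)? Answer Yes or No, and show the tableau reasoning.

1. a : (B ⊔ C)?  L(a) = {∀r.C} ∪ {(¬B ⊓ ¬C)}
   clash {B, ¬B} at a — a ∈ (B ⊔ C)
2. Hence a : (B ⊔ C): entailed.

Yes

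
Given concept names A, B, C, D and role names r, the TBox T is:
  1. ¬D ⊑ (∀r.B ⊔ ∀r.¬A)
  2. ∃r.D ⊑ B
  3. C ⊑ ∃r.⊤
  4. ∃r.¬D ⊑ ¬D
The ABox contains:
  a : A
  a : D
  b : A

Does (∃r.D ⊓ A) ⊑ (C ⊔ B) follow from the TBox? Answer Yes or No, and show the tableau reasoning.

Yes

1. (∃r.D ⊓ A) ⊑ (C ⊔ B)  ⇔  ((∃r.D ⊓ A) ⊓ (¬C ⊓ ¬B)) unsat w.r.t. T
   all branches close; clash {B, ¬B} at x₀
2. Hence (∃r.D ⊓ A) ⊑ (C ⊔ B): entailed.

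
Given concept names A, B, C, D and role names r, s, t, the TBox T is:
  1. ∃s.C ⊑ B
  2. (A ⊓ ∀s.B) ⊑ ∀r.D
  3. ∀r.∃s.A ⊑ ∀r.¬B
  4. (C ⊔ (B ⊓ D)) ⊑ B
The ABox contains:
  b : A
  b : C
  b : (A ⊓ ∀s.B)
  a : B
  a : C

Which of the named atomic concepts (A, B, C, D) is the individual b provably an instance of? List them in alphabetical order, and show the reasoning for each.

{A, B, C}

1. b : A?  L(b) = {A, C, (A ⊓ ∀s.B)} ∪ {¬A}
   clash {A, ¬A} at b — b ∈ A
2. b : B?  L(b) = {A, C, (A ⊓ ∀s.B)} ∪ {¬B}
   clash {B, ¬B} at b — b ∈ B
3. b : C?  L(b) = {A, C, (A ⊓ ∀s.B)} ∪ {¬C}
   clash {C, ¬C} at b — b ∈ C
4. b : D?  L(b) = {A, C, (A ⊓ ∀s.B)} ∪ {¬D}
   apply at b: (A ⊓ ∀s.B)⊑∀r.D
   open: L(b) ⊇ {A, B, C, ¬D, ∀r.D, …} (+ ∃-successors) — b ∉ D possible
5. Entailed for b: {A, B, C}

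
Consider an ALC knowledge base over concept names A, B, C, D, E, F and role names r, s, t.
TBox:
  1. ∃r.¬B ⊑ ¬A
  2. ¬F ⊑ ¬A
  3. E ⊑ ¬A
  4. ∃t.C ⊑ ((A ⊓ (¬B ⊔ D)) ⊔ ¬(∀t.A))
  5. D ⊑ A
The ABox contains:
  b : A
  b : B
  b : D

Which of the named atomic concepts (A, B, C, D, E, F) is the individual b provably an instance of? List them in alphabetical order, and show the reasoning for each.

1. b : A?  L(b) = {A, B, D} ∪ {¬A}
   clash {A, ¬A} at b — b ∈ A
2. b : B?  L(b) = {A, B, D} ∪ {¬B}
   clash {B, ¬B} at b — b ∈ B
3. b : C?  L(b) = {A, B, D} ∪ {¬C}
   open: L(b) ⊇ {A, B, D, F, ¬C, …} — b ∉ C possible
4. b : D?  L(b) = {A, B, D} ∪ {¬D}
   clash {D, ¬D} at b — b ∈ D
5. b : E?  L(b) = {A, B, D} ∪ {¬E}
   open: L(b) ⊇ {A, B, D, F, ¬E, …} — b ∉ E possible
6. b : F?  L(b) = {A, B, D} ∪ {¬F}
   clash {A, ¬A} at b — b ∈ F
7. Entailed for b: {A, B, D, F}

{A, B, D, F}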